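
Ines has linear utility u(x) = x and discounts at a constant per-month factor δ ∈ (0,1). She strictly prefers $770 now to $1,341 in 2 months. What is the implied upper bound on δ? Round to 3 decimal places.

δ < 0.758

Comparing present values: 770 > δ^2·1341.
So δ^2 < 770/1341 = 0.57420; taking the square root of both positive sides preserves the inequality.
δ < (770/1341)^(1/2) ≈ 0.758.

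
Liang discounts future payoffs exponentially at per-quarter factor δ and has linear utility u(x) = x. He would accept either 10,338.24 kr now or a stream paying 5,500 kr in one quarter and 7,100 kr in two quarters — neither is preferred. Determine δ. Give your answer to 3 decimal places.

Present value of the stream is 5500·δ + 7100·δ². Indifference gives 5500δ + 7100δ² = 10338.24.
Rearranged: 7100δ² + 5500δ − 10338.24 = 0.
δ = (−5500 + √(5500² + 4·7100·10338.24)) / (2·7100) = (−5500 + √323856016.00) / 14200 ≈ 0.880.

δ ≈ 0.880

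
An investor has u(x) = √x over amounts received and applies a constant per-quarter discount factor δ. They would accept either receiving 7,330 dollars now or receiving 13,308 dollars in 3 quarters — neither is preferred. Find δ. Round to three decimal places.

δ ≈ 0.905

The payoff in 3 quarters is discounted by δ^3, so u(7330) = δ^3·u(13308) and δ^3 = u(7330)/u(13308).
Since u(x) = √x, δ^3 = √(7330/13308) = 0.74216.
Hence δ = (0.74216)^(1/3) = 0.90538.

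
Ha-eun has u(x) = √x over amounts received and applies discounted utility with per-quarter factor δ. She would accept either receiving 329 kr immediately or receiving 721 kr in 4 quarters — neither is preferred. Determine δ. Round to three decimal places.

Indifference means u(329) = δ^4 · u(721), so δ^4 = u(329)/u(721).
With u(x) = √x: δ^4 = √329/√721 = √(329/721) = 0.67551.
Taking the 4th root: δ = 0.67551^(1/4) ≈ 0.907.

δ ≈ 0.907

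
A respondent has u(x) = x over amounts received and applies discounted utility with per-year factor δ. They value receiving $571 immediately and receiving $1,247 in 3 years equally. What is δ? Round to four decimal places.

δ ≈ 0.7708

The payoff in 3 years is discounted by δ^3, so u(571) = δ^3·u(1247) and δ^3 = u(571)/u(1247).
With u(x) = x: δ^3 = 571/1247 = 0.45790.
Hence δ = (0.45790)^(1/3) = 0.770767.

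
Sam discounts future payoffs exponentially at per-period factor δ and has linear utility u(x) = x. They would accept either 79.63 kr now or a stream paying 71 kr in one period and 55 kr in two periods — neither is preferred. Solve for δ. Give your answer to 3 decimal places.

δ ≈ 0.720

The stream is worth 71δ + 55δ² today, so 71δ + 55δ² = 79.63.
So 55δ² + 71δ − 79.63 = 0.
By the quadratic formula (taking the positive root), δ = (−71 + √22559.60) / 110 ≈ 0.720.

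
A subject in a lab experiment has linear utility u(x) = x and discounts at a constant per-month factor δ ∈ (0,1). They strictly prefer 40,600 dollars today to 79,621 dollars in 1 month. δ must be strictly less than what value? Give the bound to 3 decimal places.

The preference means 40600 > δ·79621.
Dividing through by 79621 gives δ < 0.50992.

δ < 0.510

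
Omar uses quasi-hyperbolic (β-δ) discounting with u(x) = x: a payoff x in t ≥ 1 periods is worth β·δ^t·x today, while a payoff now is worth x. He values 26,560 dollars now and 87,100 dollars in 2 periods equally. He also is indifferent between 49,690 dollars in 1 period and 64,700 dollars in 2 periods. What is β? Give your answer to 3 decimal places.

β ≈ 0.517

Both payoffs in the second observation are in the future, so β drops out: δ^1·49690 = δ^2·64700 ⇒ δ = 49690/64700 = 0.76801.
The first indifference: 26560 = β·δ^2·87100, so β = 26560/(δ^2·87100) = 26560/(0.58983·87100) ≈ 0.517.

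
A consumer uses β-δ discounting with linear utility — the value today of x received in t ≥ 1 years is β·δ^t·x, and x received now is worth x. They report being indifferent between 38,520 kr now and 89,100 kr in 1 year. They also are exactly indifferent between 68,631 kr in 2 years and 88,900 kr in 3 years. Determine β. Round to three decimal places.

β ≈ 0.560

Both payoffs in the second observation are in the future, so β drops out: δ^2·68631 = δ^3·88900 ⇒ δ = 68631/88900 = 0.77200.
The first indifference: 38520 = β·δ·89100, so β = 38520/(δ·89100) = 38520/(0.77200·89100) ≈ 0.560.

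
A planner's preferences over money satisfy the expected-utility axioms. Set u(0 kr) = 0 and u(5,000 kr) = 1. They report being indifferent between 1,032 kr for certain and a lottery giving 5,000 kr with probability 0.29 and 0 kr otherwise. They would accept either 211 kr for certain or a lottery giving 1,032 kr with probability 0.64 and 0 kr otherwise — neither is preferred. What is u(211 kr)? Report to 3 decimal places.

0.186

The first gamble pins u(1,032 kr): it must equal 0.29·1 + 0.71·0 = 0.29.
Chaining: u(211 kr) = 0.64·0.29 + 0.36·0.00 = 0.1856.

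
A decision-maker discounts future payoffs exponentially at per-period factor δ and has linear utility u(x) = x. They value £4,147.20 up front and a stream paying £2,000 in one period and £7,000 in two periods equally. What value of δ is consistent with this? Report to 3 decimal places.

δ ≈ 0.640

Present value of the stream is 2000·δ + 7000·δ². Indifference gives 2000δ + 7000δ² = 4147.20.
Rearranged: 7000δ² + 2000δ − 4147.20 = 0.
δ = (−2000 + √(2000² + 4·7000·4147.20)) / (2·7000) = (−2000 + √120121600.00) / 14000 ≈ 0.640.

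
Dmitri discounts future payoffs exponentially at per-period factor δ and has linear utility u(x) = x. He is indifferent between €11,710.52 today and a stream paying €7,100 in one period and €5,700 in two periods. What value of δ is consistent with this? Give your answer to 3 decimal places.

δ ≈ 0.940

Equating present values: 11710.52 = 7100δ + 5700δ².
So 5700δ² + 7100δ − 11710.52 = 0.
δ = (−7100 + √(7100² + 4·5700·11710.52)) / (2·5700) = (−7100 + √317409856.00) / 11400 ≈ 0.940.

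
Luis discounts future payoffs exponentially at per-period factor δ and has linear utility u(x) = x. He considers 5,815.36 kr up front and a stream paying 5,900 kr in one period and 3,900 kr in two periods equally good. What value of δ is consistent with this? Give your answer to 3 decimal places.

δ ≈ 0.680

Present value of the stream is 5900·δ + 3900·δ². Indifference gives 5900δ + 3900δ² = 5815.36.
Rearranged: 3900δ² + 5900δ − 5815.36 = 0.
The positive root is δ = [−5900 + √(5900² + 4·3900·5815.36)] / (2·3900) = (−5900 + 11204.000)/7800 ≈ 0.680.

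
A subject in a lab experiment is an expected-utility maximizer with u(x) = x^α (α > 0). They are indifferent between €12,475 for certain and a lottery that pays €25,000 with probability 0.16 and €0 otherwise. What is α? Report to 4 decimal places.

EU(lottery) = 0.16·25000^α + 0.84·0 = 0.16·25000^α.
Equating: 12475^α = 0.16·25000^α, i.e. 0.4990^α = 0.16.
Take logs: α = ln 0.16 / ln(12475/25000) ≈ 2.636242.

α ≈ 2.6362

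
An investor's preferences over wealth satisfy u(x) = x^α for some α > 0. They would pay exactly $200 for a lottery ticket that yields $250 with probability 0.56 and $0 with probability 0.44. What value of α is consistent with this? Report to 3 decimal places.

The lottery's expected utility is 0.56·u(250) + 0.44·u(0) = 0.56·250^α (since u(0) = 0 for α > 0).
Setting u(200) equal to that: 200^α = 0.56·250^α ⇒ (200/250)^α = 0.56.
α = ln(0.56) / ln(200/250) = -0.579818/-0.223144 ≈ 2.598.

α ≈ 2.598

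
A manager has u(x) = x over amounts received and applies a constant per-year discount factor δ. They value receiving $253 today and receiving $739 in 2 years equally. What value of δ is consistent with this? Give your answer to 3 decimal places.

δ ≈ 0.585

Indifference means u(253) = δ^2 · u(739), so δ^2 = u(253)/u(739).
With u(x) = x: δ^2 = 253/739 = 0.34235.
So δ = 0.34235^(1/2) ≈ 0.585.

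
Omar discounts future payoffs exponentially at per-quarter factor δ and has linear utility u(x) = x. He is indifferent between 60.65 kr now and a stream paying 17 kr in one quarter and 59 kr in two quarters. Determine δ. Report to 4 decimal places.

Equating present values: 60.65 = 17δ + 59δ².
Rearranged: 59δ² + 17δ − 60.65 = 0.
By the quadratic formula (taking the positive root), δ = (−17 + √14602.40) / 118 ≈ 0.8800.

δ ≈ 0.8800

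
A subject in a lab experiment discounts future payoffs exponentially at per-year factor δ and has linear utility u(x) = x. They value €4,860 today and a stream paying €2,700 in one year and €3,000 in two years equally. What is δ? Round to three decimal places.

δ ≈ 0.900

Equating present values: 4860 = 2700δ + 3000δ².
That is, 3000δ² + 2700δ − 4860 = 0, a quadratic in δ.
By the quadratic formula (taking the positive root), δ = (−2700 + √65610000.00) / 6000 ≈ 0.900.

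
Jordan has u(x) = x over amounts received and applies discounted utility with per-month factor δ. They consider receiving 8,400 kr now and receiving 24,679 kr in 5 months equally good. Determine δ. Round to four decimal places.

δ ≈ 0.8061

Indifference means u(8400) = δ^5 · u(24679), so δ^5 = u(8400)/u(24679).
With u(x) = x: δ^5 = 8400/24679 = 0.34037.
So δ = 0.34037^(1/5) ≈ 0.8061.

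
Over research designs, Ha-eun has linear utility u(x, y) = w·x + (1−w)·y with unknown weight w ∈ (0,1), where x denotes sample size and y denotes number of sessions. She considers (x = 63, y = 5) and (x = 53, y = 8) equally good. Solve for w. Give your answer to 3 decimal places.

Equating utilities: w·63 + (1−w)·5 = w·53 + (1−w)·8.
Collecting terms: w·10 = (1−w)·3.
Hence w = 3/(10+3) = 3/13 = 0.231.

w = 0.231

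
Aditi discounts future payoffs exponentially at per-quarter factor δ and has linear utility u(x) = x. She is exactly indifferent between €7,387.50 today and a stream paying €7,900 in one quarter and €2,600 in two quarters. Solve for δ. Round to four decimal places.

δ ≈ 0.7500

Present value of the stream is 7900·δ + 2600·δ². Indifference gives 7900δ + 2600δ² = 7387.50.
That is, 2600δ² + 7900δ − 7387.50 = 0, a quadratic in δ.
The positive root is δ = [−7900 + √(7900² + 4·2600·7387.50)] / (2·2600) = (−7900 + 11800.000)/5200 ≈ 0.7500.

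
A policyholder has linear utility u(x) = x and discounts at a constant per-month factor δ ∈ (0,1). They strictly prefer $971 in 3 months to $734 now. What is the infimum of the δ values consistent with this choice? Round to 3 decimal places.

δ > 0.911

The preference means 734 < δ^3·971.
Hence δ^3 > 734/971 = 0.75592, and x ↦ x^(1/3) is increasing on (0,∞).
δ > 0.75592^(1/3) = 0.911.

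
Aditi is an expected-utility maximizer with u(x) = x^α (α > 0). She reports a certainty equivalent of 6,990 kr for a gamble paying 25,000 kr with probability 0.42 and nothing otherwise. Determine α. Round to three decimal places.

Since u(0) = 0, the lottery's EU is 0.42·25000^α.
Setting u(6990) equal to that: 6990^α = 0.42·25000^α ⇒ (6990/25000)^α = 0.42.
Take logs: α = ln 0.42 / ln(6990/25000) ≈ 0.68072.

α ≈ 0.681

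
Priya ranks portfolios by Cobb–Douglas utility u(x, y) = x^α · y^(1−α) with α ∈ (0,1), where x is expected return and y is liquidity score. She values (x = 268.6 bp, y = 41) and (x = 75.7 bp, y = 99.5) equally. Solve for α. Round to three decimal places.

Indifference: 268.6^α · 41^(1−α) = 75.7^α · 99.5^(1−α).
Rearrange to (268.6/75.7)^α = (99.5/41)^(1−α) and take logs: α·1.266445 = (1−α)·0.886586.
With A = 1.266445 and B = 0.886586: α·A = (1−α)·B, so α = B/(A+B) = 0.886586/2.153031 ≈ 0.412.

α ≈ 0.412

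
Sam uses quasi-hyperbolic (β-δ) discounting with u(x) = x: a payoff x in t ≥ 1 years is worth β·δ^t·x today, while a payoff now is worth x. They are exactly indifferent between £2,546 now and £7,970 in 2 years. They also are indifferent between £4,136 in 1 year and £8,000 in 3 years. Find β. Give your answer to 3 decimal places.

β ≈ 0.618

The second indifference involves only future payoffs, so β cancels: β·δ^1·4136 = β·δ^3·8000, giving δ^2 = 4136/8000 = 0.51700, so δ = 0.71903.
Substituting δ into 2546 = β·δ^2·7970: β = 2546/(4120.490) ≈ 0.618.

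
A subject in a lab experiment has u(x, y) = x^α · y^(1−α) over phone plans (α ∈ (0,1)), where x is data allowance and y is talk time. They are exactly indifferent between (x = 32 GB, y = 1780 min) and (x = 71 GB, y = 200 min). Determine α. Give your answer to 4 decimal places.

α ≈ 0.7328

Set the two utilities equal: 32^α·1780^(1−α) = 71^α·200^(1−α).
Taking logs: α·ln 32 + (1−α)·ln 1780 = α·ln 71 + (1−α)·ln 200, i.e. α·-0.7969440 = (1−α)·-2.1860513.
Thus α·(-2.9829953) = -2.1860513, so α = -2.1860513/-2.9829953 ≈ 0.7328.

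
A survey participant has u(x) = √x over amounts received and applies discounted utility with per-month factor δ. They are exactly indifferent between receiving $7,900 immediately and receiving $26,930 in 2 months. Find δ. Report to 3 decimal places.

δ ≈ 0.736

Indifference means u(7900) = δ^2 · u(26930), so δ^2 = u(7900)/u(26930).
Since u(x) = √x, δ^2 = √(7900/26930) = 0.54162.
Hence δ = (0.54162)^(1/2) = 0.73595.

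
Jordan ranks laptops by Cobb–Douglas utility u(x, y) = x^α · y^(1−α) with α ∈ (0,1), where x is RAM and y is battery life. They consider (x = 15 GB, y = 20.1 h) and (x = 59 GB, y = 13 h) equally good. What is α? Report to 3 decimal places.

The Cobb–Douglas utilities coincide, so 15^α·20.1^(1−α) = 59^α·13^(1−α).
Taking logs: α·ln 15 + (1−α)·ln 20.1 = α·ln 59 + (1−α)·ln 13, i.e. α·-1.369487 = (1−α)·-0.435770.
So α/(1−α) = (-0.435770)/(-1.369487) = 0.318199, and α = 0.318199/1.318199 ≈ 0.241.

α ≈ 0.241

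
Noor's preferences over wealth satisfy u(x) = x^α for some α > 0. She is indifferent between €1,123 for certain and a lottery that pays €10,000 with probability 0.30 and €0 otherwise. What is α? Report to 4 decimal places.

α ≈ 0.5506

The lottery's expected utility is 0.30·u(10000) + 0.70·u(0) = 0.30·10000^α (since u(0) = 0 for α > 0).
Indifference: 1123^α = 0.30·10000^α, so (1123/10000)^α = 0.30.
α = ln(0.30) / ln(1123/10000) = -1.2039728/-2.1865814 ≈ 0.5506.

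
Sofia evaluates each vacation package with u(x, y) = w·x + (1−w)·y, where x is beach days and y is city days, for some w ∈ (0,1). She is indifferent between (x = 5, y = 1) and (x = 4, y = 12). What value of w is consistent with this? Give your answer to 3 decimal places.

w = 0.917

Indifference: w·5 + (1−w)·1 = w·4 + (1−w)·12.
Collecting terms: w·1 = (1−w)·11.
Hence w = 11/(1+11) = 11/12 = 0.917.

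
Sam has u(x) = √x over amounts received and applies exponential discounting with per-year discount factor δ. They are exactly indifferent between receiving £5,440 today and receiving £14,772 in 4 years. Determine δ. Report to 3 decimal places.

Equating discounted utilities: u(5440) = δ^4·u(14772) ⇒ δ^4 = u(5440)/u(14772).
With u(x) = √x: δ^4 = √5440/√14772 = √(5440/14772) = 0.60685.
Taking the 4th root: δ = 0.60685^(1/4) ≈ 0.883.

δ ≈ 0.883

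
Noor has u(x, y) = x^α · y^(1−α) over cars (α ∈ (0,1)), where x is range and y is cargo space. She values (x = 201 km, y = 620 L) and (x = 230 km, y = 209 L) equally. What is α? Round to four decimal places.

α ≈ 0.8897

The Cobb–Douglas utilities coincide, so 201^α·620^(1−α) = 230^α·209^(1−α).
(201/230)^α = (209/620)^(1−α); take logs: α·ln(201/230) = (1−α)·ln(209/620), i.e. α·-0.1347744 = (1−α)·-1.0873852.
With A = -0.1347744 and B = -1.0873852: α·A = (1−α)·B, so α = B/(A+B) = -1.0873852/-1.2221596 ≈ 0.8897.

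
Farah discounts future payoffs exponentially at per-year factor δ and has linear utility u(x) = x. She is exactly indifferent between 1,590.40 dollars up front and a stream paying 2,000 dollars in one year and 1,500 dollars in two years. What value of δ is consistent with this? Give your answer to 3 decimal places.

The stream is worth 2000δ + 1500δ² today, so 2000δ + 1500δ² = 1590.40.
So 1500δ² + 2000δ − 1590.40 = 0.
By the quadratic formula (taking the positive root), δ = (−2000 + √13542400.00) / 3000 ≈ 0.560.

δ ≈ 0.560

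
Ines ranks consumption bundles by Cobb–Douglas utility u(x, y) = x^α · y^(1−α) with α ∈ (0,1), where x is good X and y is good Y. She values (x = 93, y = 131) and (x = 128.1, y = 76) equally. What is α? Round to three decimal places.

α ≈ 0.630

Indifference: 93^α · 131^(1−α) = 128.1^α · 76^(1−α).
Taking logs: α·ln 93 + (1−α)·ln 131 = α·ln 128.1 + (1−α)·ln 76, i.e. α·-0.320212 = (1−α)·-0.544464.
So α/(1−α) = (-0.544464)/(-0.320212) = 1.700324, and α = 1.700324/2.700324 ≈ 0.630.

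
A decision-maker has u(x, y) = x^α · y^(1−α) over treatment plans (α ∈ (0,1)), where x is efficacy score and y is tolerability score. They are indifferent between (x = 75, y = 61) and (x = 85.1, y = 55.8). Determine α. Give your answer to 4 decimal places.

The Cobb–Douglas utilities coincide, so 75^α·61^(1−α) = 85.1^α·55.8^(1−α).
Rearrange to (75/85.1)^α = (55.8/61)^(1−α) and take logs: α·-0.1263389 = (1−α)·-0.0891000.
So α/(1−α) = (-0.0891000)/(-0.1263389) = 0.7052460, and α = 0.7052460/1.7052460 ≈ 0.4136.

α ≈ 0.4136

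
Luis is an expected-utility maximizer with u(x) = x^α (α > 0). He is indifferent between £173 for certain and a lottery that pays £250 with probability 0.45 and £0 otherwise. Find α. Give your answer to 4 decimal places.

α ≈ 2.1689

Since u(0) = 0, the lottery's EU is 0.45·250^α.
Equating: 173^α = 0.45·250^α, i.e. 0.6920^α = 0.45.
Taking logs: α·ln(173/250) = ln(0.45), so α = -0.7985077 / -0.3681693 ≈ 2.1689.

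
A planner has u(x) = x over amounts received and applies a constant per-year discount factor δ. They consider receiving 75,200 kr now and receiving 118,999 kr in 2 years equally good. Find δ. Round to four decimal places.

δ ≈ 0.7949

The payoff in 2 years is discounted by δ^2, so u(75200) = δ^2·u(118999) and δ^2 = u(75200)/u(118999).
With u(x) = x: δ^2 = 75200/118999 = 0.63194.
Hence δ = (0.63194)^(1/2) = 0.794945.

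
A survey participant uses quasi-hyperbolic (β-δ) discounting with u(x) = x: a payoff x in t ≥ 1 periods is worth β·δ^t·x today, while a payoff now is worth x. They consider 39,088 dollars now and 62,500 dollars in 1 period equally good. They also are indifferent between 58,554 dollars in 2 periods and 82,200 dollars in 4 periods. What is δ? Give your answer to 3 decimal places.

From the later pair, β·δ^2·58554 = β·δ^4·82200; dividing through, δ^2 = 58554/82200 = 0.71234, so δ = 0.84400.

δ ≈ 0.844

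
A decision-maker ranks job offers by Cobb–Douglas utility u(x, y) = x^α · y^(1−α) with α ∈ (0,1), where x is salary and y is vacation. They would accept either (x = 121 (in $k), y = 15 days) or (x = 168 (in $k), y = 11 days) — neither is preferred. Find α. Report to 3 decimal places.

α ≈ 0.486

Indifference: 121^α · 15^(1−α) = 168^α · 11^(1−α).
Rearrange to (121/168)^α = (11/15)^(1−α) and take logs: α·-0.328173 = (1−α)·-0.310155.
With A = -0.328173 and B = -0.310155: α·A = (1−α)·B, so α = B/(A+B) = -0.310155/-0.638328 ≈ 0.486.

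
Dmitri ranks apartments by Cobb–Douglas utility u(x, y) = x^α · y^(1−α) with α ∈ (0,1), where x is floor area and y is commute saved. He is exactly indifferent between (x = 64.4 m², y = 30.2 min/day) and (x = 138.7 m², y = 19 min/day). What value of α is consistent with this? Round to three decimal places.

α ≈ 0.377

Indifference: 64.4^α · 30.2^(1−α) = 138.7^α · 19^(1−α).
Rearrange to (64.4/138.7)^α = (19/30.2)^(1−α) and take logs: α·-0.767200 = (1−α)·-0.463403.
With A = -0.767200 and B = -0.463403: α·A = (1−α)·B, so α = B/(A+B) = -0.463403/-1.230603 ≈ 0.377.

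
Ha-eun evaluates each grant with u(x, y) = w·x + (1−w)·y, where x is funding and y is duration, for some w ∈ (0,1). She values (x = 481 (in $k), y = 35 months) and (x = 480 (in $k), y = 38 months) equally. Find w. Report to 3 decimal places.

Indifference: w·481 + (1−w)·35 = w·480 + (1−w)·38.
w·(481−480) = (1−w)·(38−35), i.e. w·1 = (1−w)·3.
Hence w = 3/(1+3) = 3/4 = 0.750.

w = 0.750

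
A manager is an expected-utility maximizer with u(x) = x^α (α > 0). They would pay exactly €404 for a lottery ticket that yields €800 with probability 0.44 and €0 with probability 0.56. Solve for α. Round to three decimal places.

α ≈ 1.202

The lottery's expected utility is 0.44·u(800) + 0.56·u(0) = 0.44·800^α (since u(0) = 0 for α > 0).
Indifference: 404^α = 0.44·800^α, so (404/800)^α = 0.44.
Taking logs: α·ln(404/800) = ln(0.44), so α = -0.820981 / -0.683197 ≈ 1.202.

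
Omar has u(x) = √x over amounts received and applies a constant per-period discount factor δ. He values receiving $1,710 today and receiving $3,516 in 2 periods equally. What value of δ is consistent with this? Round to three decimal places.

δ ≈ 0.835

Indifference means u(1710) = δ^2 · u(3516), so δ^2 = u(1710)/u(3516).
Since u(x) = √x, δ^2 = √(1710/3516) = 0.69739.
Hence δ = (0.69739)^(1/2) = 0.83510.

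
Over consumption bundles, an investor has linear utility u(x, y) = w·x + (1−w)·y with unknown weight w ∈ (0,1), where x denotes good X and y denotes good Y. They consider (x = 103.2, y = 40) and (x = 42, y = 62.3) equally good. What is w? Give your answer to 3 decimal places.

Indifference: w·103.2 + (1−w)·40 = w·42 + (1−w)·62.3.
w·(103.2−42) = (1−w)·(62.3−40), i.e. w·61.2 = (1−w)·22.3.
Hence w = 22.3/(61.2+22.3) = 22.3/83.5 = 0.267.

w = 0.267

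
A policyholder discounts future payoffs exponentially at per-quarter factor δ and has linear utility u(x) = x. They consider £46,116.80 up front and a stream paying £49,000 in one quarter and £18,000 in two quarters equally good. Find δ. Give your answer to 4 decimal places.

δ ≈ 0.7400

Present value of the stream is 49000·δ + 18000·δ². Indifference gives 49000δ + 18000δ² = 46116.80.
So 18000δ² + 49000δ − 46116.80 = 0.
By the quadratic formula (taking the positive root), δ = (−49000 + √5721409600.00) / 36000 ≈ 0.7400.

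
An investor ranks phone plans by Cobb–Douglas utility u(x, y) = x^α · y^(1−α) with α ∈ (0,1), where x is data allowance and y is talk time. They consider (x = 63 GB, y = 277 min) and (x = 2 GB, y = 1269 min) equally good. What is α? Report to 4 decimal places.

α ≈ 0.3061

The Cobb–Douglas utilities coincide, so 63^α·277^(1−α) = 2^α·1269^(1−α).
(63/2)^α = (1269/277)^(1−α); take logs: α·ln(63/2) = (1−α)·ln(1269/277), i.e. α·3.4499875 = (1−α)·1.5219670.
Thus α·(4.9719545) = 1.5219670, so α = 1.5219670/4.9719545 ≈ 0.3061.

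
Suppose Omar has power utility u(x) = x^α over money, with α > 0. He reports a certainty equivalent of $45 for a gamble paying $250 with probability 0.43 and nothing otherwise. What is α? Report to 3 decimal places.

α ≈ 0.492

EU(lottery) = 0.43·250^α + 0.57·0 = 0.43·250^α.
Indifference: 45^α = 0.43·250^α, so (45/250)^α = 0.43.
α = ln(0.43) / ln(45/250) = -0.843970/-1.714798 ≈ 0.492.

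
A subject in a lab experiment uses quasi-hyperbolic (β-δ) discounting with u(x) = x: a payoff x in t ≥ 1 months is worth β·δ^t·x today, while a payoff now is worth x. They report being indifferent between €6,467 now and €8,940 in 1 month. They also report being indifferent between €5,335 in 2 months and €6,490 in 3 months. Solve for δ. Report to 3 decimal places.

Both payoffs in the second observation are in the future, so β drops out: δ^2·5335 = δ^3·6490 ⇒ δ = 5335/6490 = 0.82203.

δ ≈ 0.822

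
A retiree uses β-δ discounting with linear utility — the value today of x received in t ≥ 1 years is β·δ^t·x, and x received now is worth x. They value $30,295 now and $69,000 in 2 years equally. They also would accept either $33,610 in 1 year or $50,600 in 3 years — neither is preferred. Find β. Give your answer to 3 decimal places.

From the later pair, β·δ^1·33610 = β·δ^3·50600; dividing through, δ^2 = 33610/50600 = 0.66423, so δ = 0.81500.
The first indifference: 30295 = β·δ^2·69000, so β = 30295/(δ^2·69000) = 30295/(0.66423·69000) ≈ 0.661.

β ≈ 0.661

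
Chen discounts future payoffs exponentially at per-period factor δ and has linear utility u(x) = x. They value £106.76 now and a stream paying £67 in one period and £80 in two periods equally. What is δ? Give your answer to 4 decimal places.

δ ≈ 0.8100

Equating present values: 106.76 = 67δ + 80δ².
That is, 80δ² + 67δ − 106.76 = 0, a quadratic in δ.
By the quadratic formula (taking the positive root), δ = (−67 + √38652.20) / 160 ≈ 0.8100.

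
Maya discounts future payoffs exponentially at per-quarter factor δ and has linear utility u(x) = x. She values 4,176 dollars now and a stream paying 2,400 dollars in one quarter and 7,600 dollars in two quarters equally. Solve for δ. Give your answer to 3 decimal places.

Equating present values: 4176 = 2400δ + 7600δ².
Rearranged: 7600δ² + 2400δ − 4176 = 0.
δ = (−2400 + √(2400² + 4·7600·4176)) / (2·7600) = (−2400 + √132710400.00) / 15200 ≈ 0.600.

δ ≈ 0.600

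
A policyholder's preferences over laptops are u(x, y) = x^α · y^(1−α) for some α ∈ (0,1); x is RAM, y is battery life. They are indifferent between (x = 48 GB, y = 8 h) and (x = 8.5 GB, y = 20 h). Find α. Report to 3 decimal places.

The Cobb–Douglas utilities coincide, so 48^α·8^(1−α) = 8.5^α·20^(1−α).
Taking logs: α·ln 48 + (1−α)·ln 8 = α·ln 8.5 + (1−α)·ln 20, i.e. α·1.731135 = (1−α)·0.916291.
So α/(1−α) = (0.916291)/(1.731135) = 0.529301, and α = 0.529301/1.529301 ≈ 0.346.

α ≈ 0.346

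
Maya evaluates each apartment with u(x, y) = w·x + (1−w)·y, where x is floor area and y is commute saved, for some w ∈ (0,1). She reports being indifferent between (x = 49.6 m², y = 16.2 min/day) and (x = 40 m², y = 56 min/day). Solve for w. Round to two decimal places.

u(49.6,16.2) = u(40,56) means w·49.6 + (1−w)·16.2 = w·40 + (1−w)·56.
Rearranging, 9.6·w − 39.8·(1−w) = 0.
The marginal rate of substitution is 39.8/9.6, so w = 39.8/(9.6+39.8) = 0.81.

w = 0.81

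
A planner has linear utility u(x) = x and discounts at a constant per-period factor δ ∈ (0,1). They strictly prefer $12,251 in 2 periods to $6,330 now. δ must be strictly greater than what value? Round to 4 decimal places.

The preference means 6330 < δ^2·12251.
Hence δ^2 > 6330/12251 = 0.51669, and x ↦ x^(1/2) is increasing on (0,∞).
δ > 0.51669^(1/2) = 0.7188.

δ > 0.7188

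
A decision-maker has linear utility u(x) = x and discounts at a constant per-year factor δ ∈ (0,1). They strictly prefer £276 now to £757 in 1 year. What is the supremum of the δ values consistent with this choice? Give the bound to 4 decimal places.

δ < 0.3646

The preference means 276 > δ·757.
Dividing through by 757 gives δ < 0.36460.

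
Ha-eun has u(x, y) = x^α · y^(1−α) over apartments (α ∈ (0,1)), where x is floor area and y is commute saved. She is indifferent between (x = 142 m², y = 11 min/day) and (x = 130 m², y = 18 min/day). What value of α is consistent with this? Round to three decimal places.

α ≈ 0.848

Indifference: 142^α · 11^(1−α) = 130^α · 18^(1−α).
Rearrange to (142/130)^α = (18/11)^(1−α) and take logs: α·0.088293 = (1−α)·0.492476.
With A = 0.088293 and B = 0.492476: α·A = (1−α)·B, so α = B/(A+B) = 0.492476/0.580769 ≈ 0.848.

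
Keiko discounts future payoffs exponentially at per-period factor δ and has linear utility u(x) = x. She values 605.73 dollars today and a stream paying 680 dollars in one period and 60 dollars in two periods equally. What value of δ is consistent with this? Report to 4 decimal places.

δ ≈ 0.8300

The stream is worth 680δ + 60δ² today, so 680δ + 60δ² = 605.73.
That is, 60δ² + 680δ − 605.73 = 0, a quadratic in δ.
By the quadratic formula (taking the positive root), δ = (−680 + √607775.20) / 120 ≈ 0.8300.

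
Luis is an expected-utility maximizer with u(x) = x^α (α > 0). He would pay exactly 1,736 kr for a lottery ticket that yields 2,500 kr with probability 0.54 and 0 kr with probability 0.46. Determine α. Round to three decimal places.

The lottery's expected utility is 0.54·u(2500) + 0.46·u(0) = 0.54·2500^α (since u(0) = 0 for α > 0).
Indifference: 1736^α = 0.54·2500^α, so (1736/2500)^α = 0.54.
Taking logs: α·ln(1736/2500) = ln(0.54), so α = -0.616186 / -0.364707 ≈ 1.690.

α ≈ 1.690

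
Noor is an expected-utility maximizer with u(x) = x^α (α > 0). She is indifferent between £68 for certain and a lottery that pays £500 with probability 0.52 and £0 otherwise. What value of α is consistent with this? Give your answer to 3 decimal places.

Since u(0) = 0, the lottery's EU is 0.52·500^α.
Indifference: 68^α = 0.52·500^α, so (68/500)^α = 0.52.
Take logs: α = ln 0.52 / ln(68/500) ≈ 0.32777.

α ≈ 0.328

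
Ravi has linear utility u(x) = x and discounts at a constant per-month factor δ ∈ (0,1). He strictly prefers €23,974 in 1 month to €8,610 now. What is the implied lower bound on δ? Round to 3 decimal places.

Under u(x) = x this choice says 8610 < δ·23974.
So δ > 8610/23974 = 0.35914.

δ > 0.359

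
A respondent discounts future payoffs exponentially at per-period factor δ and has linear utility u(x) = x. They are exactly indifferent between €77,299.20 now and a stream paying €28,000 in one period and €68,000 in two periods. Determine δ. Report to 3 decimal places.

δ ≈ 0.880

Present value of the stream is 28000·δ + 68000·δ². Indifference gives 28000δ + 68000δ² = 77299.20.
Rearranged: 68000δ² + 28000δ − 77299.20 = 0.
By the quadratic formula (taking the positive root), δ = (−28000 + √21809382400.00) / 136000 ≈ 0.880.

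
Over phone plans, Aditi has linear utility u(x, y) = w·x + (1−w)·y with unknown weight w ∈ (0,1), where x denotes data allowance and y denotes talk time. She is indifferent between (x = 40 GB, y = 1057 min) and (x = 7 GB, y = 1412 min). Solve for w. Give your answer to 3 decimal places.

Equating utilities: w·40 + (1−w)·1057 = w·7 + (1−w)·1412.
Collecting terms: w·33 = (1−w)·355.
So w/(1−w) = 355/33 = 10.7576, giving w = 355/(33+355) = 0.915.

w = 0.915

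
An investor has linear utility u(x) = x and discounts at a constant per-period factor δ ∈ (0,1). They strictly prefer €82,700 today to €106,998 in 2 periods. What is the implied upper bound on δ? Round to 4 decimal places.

Under u(x) = x this choice says 82700 > δ^2·106998.
So δ^2 < 82700/106998 = 0.77291; taking the square root of both positive sides preserves the inequality.
δ < 0.77291^(1/2) = 0.8792.

δ < 0.8792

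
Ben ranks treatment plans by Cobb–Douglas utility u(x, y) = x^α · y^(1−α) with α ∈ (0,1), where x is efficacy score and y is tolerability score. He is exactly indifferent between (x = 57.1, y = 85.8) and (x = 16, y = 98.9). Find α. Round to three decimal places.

α ≈ 0.100

Set the two utilities equal: 57.1^α·85.8^(1−α) = 16^α·98.9^(1−α).
(57.1/16)^α = (98.9/85.8)^(1−α); take logs: α·ln(57.1/16) = (1−α)·ln(98.9/85.8), i.e. α·1.272215 = (1−α)·0.142090.
So α/(1−α) = (0.142090)/(1.272215) = 0.111687, and α = 0.111687/1.111687 ≈ 0.100.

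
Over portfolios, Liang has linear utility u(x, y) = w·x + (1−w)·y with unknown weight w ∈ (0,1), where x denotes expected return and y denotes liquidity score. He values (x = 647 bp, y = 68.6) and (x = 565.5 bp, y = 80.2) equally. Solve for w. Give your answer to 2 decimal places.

u(647,68.6) = u(565.5,80.2) means w·647 + (1−w)·68.6 = w·565.5 + (1−w)·80.2.
w·(647−565.5) = (1−w)·(80.2−68.6), i.e. w·81.5 = (1−w)·11.6.
The marginal rate of substitution is 11.6/81.5, so w = 11.6/(81.5+11.6) = 0.12.

w = 0.12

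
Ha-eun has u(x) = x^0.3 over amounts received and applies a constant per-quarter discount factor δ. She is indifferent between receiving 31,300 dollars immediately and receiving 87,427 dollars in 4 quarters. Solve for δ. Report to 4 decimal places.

δ ≈ 0.9259

The payoff in 4 quarters is discounted by δ^4, so u(31300) = δ^4·u(87427) and δ^4 = u(31300)/u(87427).
With u(x) = x^0.3: δ^4 = 31300^0.3/87427^0.3 = (31300/87427)^0.3 = 0.73480.
Taking the 4th root: δ = 0.73480^(1/4) ≈ 0.9259.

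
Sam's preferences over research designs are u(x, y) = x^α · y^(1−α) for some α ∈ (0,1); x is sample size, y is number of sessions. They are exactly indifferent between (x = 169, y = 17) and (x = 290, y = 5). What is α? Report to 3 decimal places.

α ≈ 0.694

Set the two utilities equal: 169^α·17^(1−α) = 290^α·5^(1−α).
(169/290)^α = (5/17)^(1−α); take logs: α·ln(169/290) = (1−α)·ln(5/17), i.e. α·-0.539982 = (1−α)·-1.223775.
Thus α·(-1.763757) = -1.223775, so α = -1.223775/-1.763757 ≈ 0.694.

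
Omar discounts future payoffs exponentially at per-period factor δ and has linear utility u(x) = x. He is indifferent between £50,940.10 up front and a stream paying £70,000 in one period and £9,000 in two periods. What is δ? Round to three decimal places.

δ ≈ 0.670

The stream is worth 70000δ + 9000δ² today, so 70000δ + 9000δ² = 50940.10.
So 9000δ² + 70000δ − 50940.10 = 0.
By the quadratic formula (taking the positive root), δ = (−70000 + √6733843600.00) / 18000 ≈ 0.670.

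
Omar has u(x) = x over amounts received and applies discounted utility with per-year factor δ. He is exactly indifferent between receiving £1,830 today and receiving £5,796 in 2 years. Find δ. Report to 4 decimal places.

The payoff in 2 years is discounted by δ^2, so u(1830) = δ^2·u(5796) and δ^2 = u(1830)/u(5796).
With u(x) = x: δ^2 = 1830/5796 = 0.31573.
Taking the square root: δ = 0.31573^(1/2) ≈ 0.5619.

δ ≈ 0.5619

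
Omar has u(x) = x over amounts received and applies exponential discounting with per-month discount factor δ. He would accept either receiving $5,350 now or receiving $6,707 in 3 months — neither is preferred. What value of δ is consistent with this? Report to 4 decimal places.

δ ≈ 0.9274

Equating discounted utilities: u(5350) = δ^3·u(6707) ⇒ δ^3 = u(5350)/u(6707).
With u(x) = x: δ^3 = 5350/6707 = 0.79767.
Hence δ = (0.79767)^(1/3) = 0.927417.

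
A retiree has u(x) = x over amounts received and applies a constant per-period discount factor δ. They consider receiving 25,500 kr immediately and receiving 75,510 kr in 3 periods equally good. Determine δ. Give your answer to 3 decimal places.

The payoff in 3 periods is discounted by δ^3, so u(25500) = δ^3·u(75510) and δ^3 = u(25500)/u(75510).
With u(x) = x: δ^3 = 25500/75510 = 0.33770.
So δ = 0.33770^(1/3) ≈ 0.696.

δ ≈ 0.696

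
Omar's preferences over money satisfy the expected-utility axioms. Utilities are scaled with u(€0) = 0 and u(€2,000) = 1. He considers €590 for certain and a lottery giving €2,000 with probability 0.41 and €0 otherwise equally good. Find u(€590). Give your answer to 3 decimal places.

0.410

u(€590) equals the lottery's expected utility: 0.41·1 + 0.59·0 = 0.41.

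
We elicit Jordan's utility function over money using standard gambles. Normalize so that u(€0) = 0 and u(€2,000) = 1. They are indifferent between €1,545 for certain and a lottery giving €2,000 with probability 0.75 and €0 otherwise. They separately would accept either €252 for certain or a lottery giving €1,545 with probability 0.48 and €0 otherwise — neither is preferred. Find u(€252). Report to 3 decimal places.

0.360

First, u(€1,545) = 0.75·u(€2,000) + 0.25·u(€0) = 0.75.
The second indifference gives u(€252) = 0.48·u(€1,545) + 0.52·u(€0) = 0.48·0.75 + 0.52·0.00 = 0.3600.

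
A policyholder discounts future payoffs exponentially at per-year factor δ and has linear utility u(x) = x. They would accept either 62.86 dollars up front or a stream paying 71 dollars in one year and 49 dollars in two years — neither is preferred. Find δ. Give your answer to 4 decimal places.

The stream is worth 71δ + 49δ² today, so 71δ + 49δ² = 62.86.
Rearranged: 49δ² + 71δ − 62.86 = 0.
δ = (−71 + √(71² + 4·49·62.86)) / (2·49) = (−71 + √17361.56) / 98 ≈ 0.6200.

δ ≈ 0.6200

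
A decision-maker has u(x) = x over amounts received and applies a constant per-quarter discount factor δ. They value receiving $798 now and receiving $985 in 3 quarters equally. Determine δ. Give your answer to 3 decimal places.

δ ≈ 0.932

Indifference means u(798) = δ^3 · u(985), so δ^3 = u(798)/u(985).
With u(x) = x: δ^3 = 798/985 = 0.81015.
So δ = 0.81015^(1/3) ≈ 0.932.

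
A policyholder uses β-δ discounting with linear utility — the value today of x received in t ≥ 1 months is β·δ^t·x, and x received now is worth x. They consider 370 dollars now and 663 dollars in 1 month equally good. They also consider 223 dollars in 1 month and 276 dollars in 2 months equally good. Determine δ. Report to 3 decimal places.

The second indifference involves only future payoffs, so β cancels: β·δ^1·223 = β·δ^2·276, giving δ = 223/276 = 0.80797.

δ ≈ 0.808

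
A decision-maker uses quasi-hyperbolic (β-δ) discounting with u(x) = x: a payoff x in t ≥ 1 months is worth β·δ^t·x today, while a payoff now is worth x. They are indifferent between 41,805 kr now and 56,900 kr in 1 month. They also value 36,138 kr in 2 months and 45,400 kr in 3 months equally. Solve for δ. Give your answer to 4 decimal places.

From the later pair, β·δ^2·36138 = β·δ^3·45400; dividing through, δ = 36138/45400 = 0.79599.

δ ≈ 0.7960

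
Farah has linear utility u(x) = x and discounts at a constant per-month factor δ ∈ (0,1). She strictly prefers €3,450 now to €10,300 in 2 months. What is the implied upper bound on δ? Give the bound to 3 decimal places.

Comparing present values: 3450 > δ^2·10300.
So δ^2 < 3450/10300 = 0.33495; taking the square root of both positive sides preserves the inequality.
δ < (3450/10300)^(1/2) ≈ 0.579.

δ < 0.579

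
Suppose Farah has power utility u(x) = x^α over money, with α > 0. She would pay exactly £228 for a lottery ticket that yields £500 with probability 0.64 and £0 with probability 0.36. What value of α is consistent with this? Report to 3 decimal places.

α ≈ 0.568

EU(lottery) = 0.64·500^α + 0.36·0 = 0.64·500^α.
Setting u(228) equal to that: 228^α = 0.64·500^α ⇒ (228/500)^α = 0.64.
Take logs: α = ln 0.64 / ln(228/500) ≈ 0.56833.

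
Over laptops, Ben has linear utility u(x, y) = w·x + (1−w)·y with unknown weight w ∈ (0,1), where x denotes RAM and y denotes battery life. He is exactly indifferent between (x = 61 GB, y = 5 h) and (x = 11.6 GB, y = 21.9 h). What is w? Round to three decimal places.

w = 0.255

Indifference: w·61 + (1−w)·5 = w·11.6 + (1−w)·21.9.
w·(61−11.6) = (1−w)·(21.9−5), i.e. w·49.4 = (1−w)·16.9.
The marginal rate of substitution is 16.9/49.4, so w = 16.9/(49.4+16.9) = 0.255.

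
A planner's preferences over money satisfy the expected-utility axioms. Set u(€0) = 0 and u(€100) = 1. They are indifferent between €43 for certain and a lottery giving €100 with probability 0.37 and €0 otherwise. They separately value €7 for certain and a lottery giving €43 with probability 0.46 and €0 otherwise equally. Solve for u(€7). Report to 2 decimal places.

0.17

From the first indifference, u(€43) = 0.37·u(€100) + 0.63·u(€0) = 0.37·1 + 0.63·0 = 0.37.
Then u(€7) = 0.46·u(€43) + 0.54·u(€0) = 0.46·0.37 + 0.54·0.00 = 0.1702.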